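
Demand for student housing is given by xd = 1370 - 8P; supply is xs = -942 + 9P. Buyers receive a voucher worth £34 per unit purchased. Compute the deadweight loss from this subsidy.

Deadweight loss = £2448

Pre-subsidy: 1370 - 8P = -942 + 9P gives P* = 136, x* = 282.
With the rebate, buyers effectively pay Pb = Ps − 34, where Ps is the price sellers receive.
Demand in terms of Ps becomes xd = 1370 − 8(Ps − 34) = 1642 - 8Ps. Setting this equal to supply: 1642 - 8Ps = -942 + 9Ps, so Ps = 152.
Buyers pay Pb = 152 − 34 = 118; x' = -942 + 9·152 = 426.
The subsidy expands output by 426 − 282 = 144 past the efficient level; on those units the gap between marginal cost and willingness to pay runs from 0 up to 34.
DWL = ½ × 34 × 144 = 2448.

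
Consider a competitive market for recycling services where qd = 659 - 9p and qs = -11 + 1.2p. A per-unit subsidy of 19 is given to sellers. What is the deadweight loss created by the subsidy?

Deadweight loss = 3249/17

Pre-subsidy: 659 - 9p = -11 + 1.2p gives p* = 3350/51, q* = 1153/17.
With the subsidy, sellers receive ps = pb + 19 for each unit, where pb is the price buyers pay.
Supply in terms of pb becomes qs = -11 + 1.2(pb + 19) = 11.8 + 1.2pb. Setting this equal to demand: 659 - 9pb = 11.8 + 1.2pb, so pb = 3236/51.
Sellers receive ps = 3236/51 + 19 = 4205/51; q' = 659 − 9·(3236/51) = 1495/17.
The subsidy expands output by 1495/17 − 1153/17 = 342/17 past the efficient level; on those units the gap between marginal cost and willingness to pay runs from 0 up to 19.
DWL = ½ × 19 × 342/17 = 3249/17.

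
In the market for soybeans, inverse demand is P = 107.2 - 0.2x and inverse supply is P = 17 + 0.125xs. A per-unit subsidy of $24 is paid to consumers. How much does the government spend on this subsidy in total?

Pre-subsidy: 107.2 - 0.2x = 17 + 0.125x gives x* = 3608/13 and P* = 672/13.
With the rebate, buyers effectively pay Pb = Ps − 24, where Ps is the price sellers receive.
On the curves, Pb = 107.2 - 0.2x and Ps = 17 + 0.125x; the wedge Ps − Pb = 24 gives 17 + 0.125x − (107.2 - 0.2x) = 24, so x' = 4568/13.
Then Pb = 107.2 − 0.2·(4568/13) = 480/13 and Ps = 17 + 0.125·(4568/13) = 792/13.
Government outlay = subsidy × quantity = 24 × 4568/13 = 109632/13.

Government cost = 109632/13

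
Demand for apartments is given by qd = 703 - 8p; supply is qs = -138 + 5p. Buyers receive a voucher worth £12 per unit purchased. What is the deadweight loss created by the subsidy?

Deadweight loss = 2880/13

Pre-subsidy: 703 - 8p = -138 + 5p gives p* = 841/13, q* = 2411/13.
With the rebate, buyers effectively pay pb = ps − 12, where ps is the price sellers receive.
Demand in terms of ps becomes qd = 703 − 8(ps − 12) = 799 - 8ps. Setting this equal to supply: 799 - 8ps = -138 + 5ps, so ps = 937/13.
Buyers pay pb = 937/13 − 12 = 781/13; q' = -138 + 5·(937/13) = 2891/13.
The subsidy expands output by 2891/13 − 2411/13 = 480/13 past the efficient level; on those units the gap between marginal cost and willingness to pay runs from 0 up to 12.
DWL = ½ × 12 × 480/13 = 2880/13.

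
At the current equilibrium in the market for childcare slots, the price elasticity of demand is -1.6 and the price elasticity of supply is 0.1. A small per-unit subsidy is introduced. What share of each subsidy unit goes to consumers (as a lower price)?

For a small subsidy around the equilibrium, the benefit split depends on the relative slopes, which at a point are proportional to the elasticities.
Buyer share = εs/(εs + |εd|) = 0.1/(0.1 + 1.6) = 1/17; seller share = |εd|/(εs + |εd|) = 16/17.

Consumer share = 1/17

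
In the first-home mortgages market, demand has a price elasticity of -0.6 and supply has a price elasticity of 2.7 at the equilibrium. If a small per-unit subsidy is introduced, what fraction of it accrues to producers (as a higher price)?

Producer share = 2/11

For a small subsidy around the equilibrium, the benefit split depends on the relative slopes, which at a point are proportional to the elasticities.
Buyer share = εs/(εs + |εd|) = 2.7/(2.7 + 0.6) = 9/11; seller share = |εd|/(εs + |εd|) = 2/11.
So producers capture 2/11 of the subsidy.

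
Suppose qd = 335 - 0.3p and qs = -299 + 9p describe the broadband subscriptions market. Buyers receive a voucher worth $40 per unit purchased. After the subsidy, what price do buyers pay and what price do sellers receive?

Buyers pay 2740/93; sellers receive 6460/93

Pre-subsidy: 335 - 0.3p = -299 + 9p gives p* = 6340/93, q* = 9751/31.
With the rebate, buyers effectively pay pb = ps − 40, where ps is the price sellers receive.
Demand in terms of ps becomes qd = 335 − 0.3(ps − 40) = 347 - 0.3ps. Setting this equal to supply: 347 - 0.3ps = -299 + 9ps, so ps = 6460/93.
Buyers pay pb = 6460/93 − 40 = 2740/93; q' = -299 + 9·(6460/93) = 10111/31.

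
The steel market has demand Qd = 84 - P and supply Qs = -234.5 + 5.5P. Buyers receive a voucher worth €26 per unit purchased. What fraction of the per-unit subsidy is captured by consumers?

Pre-subsidy: 84 - P = -234.5 + 5.5P gives P* = 49, Q* = 35.
With the rebate, buyers effectively pay Pb = Ps − 26, where Ps is the price sellers receive.
Demand in terms of Ps becomes Qd = 84 − 1(Ps − 26) = 110 - Ps. Setting this equal to supply: 110 - Ps = -234.5 + 5.5Ps, so Ps = 53.
Buyers pay Pb = 53 − 26 = 27; Q' = -234.5 + 5.5·53 = 57.
Buyers' price falls by P* − Pb = 49 − 27 = 22; sellers' price rises by Ps − P* = 53 − 49 = 4.
So consumers capture 22/26 = 11/13 of each unit of subsidy.

Consumer share = 11/13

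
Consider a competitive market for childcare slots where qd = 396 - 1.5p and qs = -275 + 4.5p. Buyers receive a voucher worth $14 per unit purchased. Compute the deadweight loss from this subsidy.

Deadweight loss = $110.25

Pre-subsidy: 396 - 1.5p = -275 + 4.5p gives p* = 671/6, q* = 228.25.
With the rebate, buyers effectively pay pb = ps − 14, where ps is the price sellers receive.
Demand in terms of ps becomes qd = 396 − 1.5(ps − 14) = 417 - 1.5ps. Setting this equal to supply: 417 - 1.5ps = -275 + 4.5ps, so ps = 346/3.
Buyers pay pb = 346/3 − 14 = 304/3; q' = -275 + 4.5·(346/3) = 244.
The subsidy expands output by 244 − 228.25 = 15.75 past the efficient level; on those units the gap between marginal cost and willingness to pay runs from 0 up to 14.
DWL = ½ × 14 × 15.75 = 110.25.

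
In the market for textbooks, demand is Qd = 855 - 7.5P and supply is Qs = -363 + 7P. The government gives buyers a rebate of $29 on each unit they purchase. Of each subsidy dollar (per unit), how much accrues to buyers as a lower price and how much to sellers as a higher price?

Buyers gain $14 per unit; sellers gain $15 per unit

Pre-subsidy: 855 - 7.5P = -363 + 7P gives P* = 84, Q* = 225.
With the rebate, buyers effectively pay Pb = Ps − 29, where Ps is the price sellers receive.
Demand in terms of Ps becomes Qd = 855 − 7.5(Ps − 29) = 1072.5 - 7.5Ps. Setting this equal to supply: 1072.5 - 7.5Ps = -363 + 7Ps, so Ps = 99.
Buyers pay Pb = 99 − 29 = 70; Q' = -363 + 7·99 = 330.
Buyers' price falls by P* − Pb = 84 − 70 = 14; sellers' price rises by Ps − P* = 99 − 84 = 15.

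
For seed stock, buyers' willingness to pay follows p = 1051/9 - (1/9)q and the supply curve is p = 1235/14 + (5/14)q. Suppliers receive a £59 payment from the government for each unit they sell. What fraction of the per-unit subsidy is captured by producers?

Pre-subsidy: 1051/9 - (1/9)q = 1235/14 + (5/14)q gives q* = 61 and p* = 110.
With the subsidy, sellers receive ps = pb + 59 for each unit, where pb is the price buyers pay.
On the curves, pb = 1051/9 - (1/9)q and ps = 1235/14 + (5/14)q; the wedge ps − pb = 59 gives 1235/14 + (5/14)q − (1051/9 - (1/9)q) = 59, so q' = 187.
Then pb = 1051/9 − (1/9)·187 = 96 and ps = 1235/14 + (5/14)·187 = 155.
Buyers' price falls by p* − pb = 110 − 96 = 14; sellers' price rises by ps − p* = 155 − 110 = 45.
So producers capture 45/59 = 45/59 of each unit of subsidy.

Producer share = 45/59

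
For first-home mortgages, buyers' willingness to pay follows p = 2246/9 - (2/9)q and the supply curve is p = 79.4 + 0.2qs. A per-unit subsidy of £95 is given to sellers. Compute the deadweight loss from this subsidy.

Pre-subsidy: 2246/9 - (2/9)q = 79.4 + 0.2q gives q* = 403 and p* = 160.
With the subsidy, sellers receive ps = pb + 95 for each unit, where pb is the price buyers pay.
On the curves, pb = 2246/9 - (2/9)q and ps = 79.4 + 0.2q; the wedge ps − pb = 95 gives 79.4 + 0.2q − (2246/9 - (2/9)q) = 95, so q' = 628.
Then pb = 2246/9 − (2/9)·628 = 110 and ps = 79.4 + 0.2·628 = 205.
The subsidy expands output by 628 − 403 = 225 past the efficient level; on those units the gap between marginal cost and willingness to pay runs from 0 up to 95.
DWL = ½ × 95 × 225 = 10687.5.

Deadweight loss = £10687.5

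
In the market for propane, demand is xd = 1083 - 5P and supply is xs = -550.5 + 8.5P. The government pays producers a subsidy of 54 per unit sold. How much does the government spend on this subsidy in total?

Government cost = 34992

Pre-subsidy: 1083 - 5P = -550.5 + 8.5P gives P* = 121, x* = 478.
With the subsidy, sellers receive Ps = Pb + 54 for each unit, where Pb is the price buyers pay.
Supply in terms of Pb becomes xs = -550.5 + 8.5(Pb + 54) = -91.5 + 8.5Pb. Setting this equal to demand: 1083 - 5Pb = -91.5 + 8.5Pb, so Pb = 87.
Sellers receive Ps = 87 + 54 = 141; x' = 1083 − 5·87 = 648.
Government outlay = subsidy × quantity = 54 × 648 = 34992.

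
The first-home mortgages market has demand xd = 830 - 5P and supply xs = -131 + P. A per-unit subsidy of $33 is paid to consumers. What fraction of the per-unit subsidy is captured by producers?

Producer share = 5/6

Pre-subsidy: 830 - 5P = -131 + P gives P* = 961/6, x* = 175/6.
With the rebate, buyers effectively pay Pb = Ps − 33, where Ps is the price sellers receive.
Demand in terms of Ps becomes xd = 830 − 5(Ps − 33) = 995 - 5Ps. Setting this equal to supply: 995 - 5Ps = -131 + Ps, so Ps = 563/3.
Buyers pay Pb = 563/3 − 33 = 464/3; x' = -131 + 1·(563/3) = 170/3.
Buyers' price falls by P* − Pb = 961/6 − 464/3 = 5.5; sellers' price rises by Ps − P* = 563/3 − 961/6 = 27.5.
So producers capture 27.5/33 = 5/6 of each unit of subsidy.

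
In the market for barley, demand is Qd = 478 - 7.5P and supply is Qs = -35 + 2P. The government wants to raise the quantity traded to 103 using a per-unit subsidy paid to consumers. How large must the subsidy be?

At Q = 103, invert demand for the buyer price: Pb = (478 − 103)/7.5 = 50; invert supply for the seller price: Ps = (103 − (-35))/2 = 69.
The subsidy must fill the gap: s = Ps − Pb = 69 − 50 = 19.

Required subsidy s = 19 per unit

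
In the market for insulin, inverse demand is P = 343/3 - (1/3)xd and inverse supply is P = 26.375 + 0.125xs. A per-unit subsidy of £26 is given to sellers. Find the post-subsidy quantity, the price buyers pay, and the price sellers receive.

Pre-subsidy: 343/3 - (1/3)x = 26.375 + 0.125x gives x* = 2111/11 and P* = 554/11.
With the subsidy, sellers receive Ps = Pb + 26 for each unit, where Pb is the price buyers pay.
On the curves, Pb = 343/3 - (1/3)x and Ps = 26.375 + 0.125x; the wedge Ps − Pb = 26 gives 26.375 + 0.125x − (343/3 - (1/3)x) = 26, so x' = 2735/11.
Then Pb = 343/3 − (1/3)·(2735/11) = 346/11 and Ps = 26.375 + 0.125·(2735/11) = 632/11.

x' = 2735/11; buyers pay 346/11; sellers receive 632/11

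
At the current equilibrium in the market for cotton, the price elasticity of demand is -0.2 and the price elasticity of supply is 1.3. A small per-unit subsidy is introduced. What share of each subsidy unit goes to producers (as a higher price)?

For a small subsidy around the equilibrium, the benefit split depends on the relative slopes, which at a point are proportional to the elasticities.
Buyer share = εs/(εs + |εd|) = 1.3/(1.3 + 0.2) = 13/15; seller share = |εd|/(εs + |εd|) = 2/15.
So producers capture 2/15 of the subsidy.

Producer share = 2/15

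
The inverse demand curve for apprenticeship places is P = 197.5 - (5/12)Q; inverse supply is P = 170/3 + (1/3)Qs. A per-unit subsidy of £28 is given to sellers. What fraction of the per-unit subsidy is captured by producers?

Producer share = 4/9

Pre-subsidy: 197.5 - (5/12)Q = 170/3 + (1/3)Q gives Q* = 1690/9 and P* = 3220/27.
With the subsidy, sellers receive Ps = Pb + 28 for each unit, where Pb is the price buyers pay.
On the curves, Pb = 197.5 - (5/12)Q and Ps = 170/3 + (1/3)Q; the wedge Ps − Pb = 28 gives 170/3 + (1/3)Q − (197.5 - (5/12)Q) = 28, so Q' = 2026/9.
Then Pb = 197.5 − (5/12)·(2026/9) = 2800/27 and Ps = 170/3 + (1/3)·(2026/9) = 3556/27.
Buyers' price falls by P* − Pb = 3220/27 − 2800/27 = 140/9; sellers' price rises by Ps − P* = 3556/27 − 3220/27 = 112/9.
So producers capture (112/9)/28 = 4/9 of each unit of subsidy.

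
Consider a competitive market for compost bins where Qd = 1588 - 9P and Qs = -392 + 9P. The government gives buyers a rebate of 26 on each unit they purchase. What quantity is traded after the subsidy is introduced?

Q' = 715

Pre-subsidy: 1588 - 9P = -392 + 9P gives P* = 110, Q* = 598.
With the rebate, buyers effectively pay Pb = Ps − 26, where Ps is the price sellers receive.
Demand in terms of Ps becomes Qd = 1588 − 9(Ps − 26) = 1822 - 9Ps. Setting this equal to supply: 1822 - 9Ps = -392 + 9Ps, so Ps = 123.
Buyers pay Pb = 123 − 26 = 97; Q' = -392 + 9·123 = 715.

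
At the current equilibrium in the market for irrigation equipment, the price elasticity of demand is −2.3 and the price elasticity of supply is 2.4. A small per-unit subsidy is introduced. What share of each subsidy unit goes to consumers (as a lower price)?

For a small subsidy around the equilibrium, the benefit split depends on the relative slopes, which at a point are proportional to the elasticities.
Buyer share = εs/(εs + |εd|) = 2.4/(2.4 + 2.3) = 24/47; seller share = |εd|/(εs + |εd|) = 23/47.

Consumer share = 24/47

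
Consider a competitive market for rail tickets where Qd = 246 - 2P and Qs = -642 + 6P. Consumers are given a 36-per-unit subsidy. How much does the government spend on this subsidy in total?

Pre-subsidy: 246 - 2P = -642 + 6P gives P* = 111, Q* = 24.
With the rebate, buyers effectively pay Pb = Ps − 36, where Ps is the price sellers receive.
Demand in terms of Ps becomes Qd = 246 − 2(Ps − 36) = 318 - 2Ps. Setting this equal to supply: 318 - 2Ps = -642 + 6Ps, so Ps = 120.
Buyers pay Pb = 120 − 36 = 84; Q' = -642 + 6·120 = 78.
Government outlay = subsidy × quantity = 36 × 78 = 2808.

Government cost = 2808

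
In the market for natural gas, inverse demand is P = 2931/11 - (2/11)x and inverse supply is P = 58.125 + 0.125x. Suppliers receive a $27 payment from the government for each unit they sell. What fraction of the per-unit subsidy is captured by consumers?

Pre-subsidy: 2931/11 - (2/11)x = 58.125 + 0.125x gives x* = 679 and P* = 143.
With the subsidy, sellers receive Ps = Pb + 27 for each unit, where Pb is the price buyers pay.
On the curves, Pb = 2931/11 - (2/11)x and Ps = 58.125 + 0.125x; the wedge Ps − Pb = 27 gives 58.125 + 0.125x − (2931/11 - (2/11)x) = 27, so x' = 767.
Then Pb = 2931/11 − (2/11)·767 = 127 and Ps = 58.125 + 0.125·767 = 154.
Buyers' price falls by P* − Pb = 143 − 127 = 16; sellers' price rises by Ps − P* = 154 − 143 = 11.
So consumers capture 16/27 = 16/27 of each unit of subsidy.

Consumer share = 16/27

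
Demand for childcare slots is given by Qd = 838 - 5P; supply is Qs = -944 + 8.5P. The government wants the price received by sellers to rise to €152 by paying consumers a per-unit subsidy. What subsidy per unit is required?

Required subsidy s = €54 per unit

At a seller price of 152, quantity supplied is -944 + 8.5·152 = 348.
Buyers absorb 348 only when they pay Pb with 838 − 5·Pb = 348, i.e. Pb = 98.
s = Ps − Pb = 152 − 98 = 54.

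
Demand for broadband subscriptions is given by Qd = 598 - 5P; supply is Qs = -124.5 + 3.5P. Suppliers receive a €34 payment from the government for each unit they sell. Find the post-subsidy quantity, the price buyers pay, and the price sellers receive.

Q' = 243; buyers pay €71; sellers receive €105

Pre-subsidy: 598 - 5P = -124.5 + 3.5P gives P* = 85, Q* = 173.
With the subsidy, sellers receive Ps = Pb + 34 for each unit, where Pb is the price buyers pay.
Supply in terms of Pb becomes Qs = -124.5 + 3.5(Pb + 34) = -5.5 + 3.5Pb. Setting this equal to demand: 598 - 5Pb = -5.5 + 3.5Pb, so Pb = 71.
Sellers receive Ps = 71 + 34 = 105; Q' = 598 − 5·71 = 243.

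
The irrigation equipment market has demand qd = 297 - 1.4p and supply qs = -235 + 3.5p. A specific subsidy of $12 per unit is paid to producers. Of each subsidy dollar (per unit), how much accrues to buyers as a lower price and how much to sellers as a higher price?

Buyers gain 60/7 per unit; sellers gain 24/7 per unit

Pre-subsidy: 297 - 1.4p = -235 + 3.5p gives p* = 760/7, q* = 145.
With the subsidy, sellers receive ps = pb + 12 for each unit, where pb is the price buyers pay.
Supply in terms of pb becomes qs = -235 + 3.5(pb + 12) = -193 + 3.5pb. Setting this equal to demand: 297 - 1.4pb = -193 + 3.5pb, so pb = 100.
Sellers receive ps = 100 + 12 = 112; q' = 297 − 1.4·100 = 157.
Buyers' price falls by p* − pb = 760/7 − 100 = 60/7; sellers' price rises by ps − p* = 112 − 760/7 = 24/7.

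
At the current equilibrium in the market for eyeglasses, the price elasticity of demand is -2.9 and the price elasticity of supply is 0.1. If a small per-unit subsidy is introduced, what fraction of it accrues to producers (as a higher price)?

Producer share = 29/30

For a small subsidy around the equilibrium, the benefit split depends on the relative slopes, which at a point are proportional to the elasticities.
Buyer share = εs/(εs + |εd|) = 0.1/(0.1 + 2.9) = 1/30; seller share = |εd|/(εs + |εd|) = 29/30.
So producers capture 29/30 of the subsidy.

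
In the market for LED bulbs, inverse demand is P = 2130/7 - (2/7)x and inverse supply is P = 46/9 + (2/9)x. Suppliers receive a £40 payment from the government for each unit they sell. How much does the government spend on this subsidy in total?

Government cost = £26710

Pre-subsidy: 2130/7 - (2/7)x = 46/9 + (2/9)x gives x* = 589 and P* = 136.
With the subsidy, sellers receive Ps = Pb + 40 for each unit, where Pb is the price buyers pay.
On the curves, Pb = 2130/7 - (2/7)x and Ps = 46/9 + (2/9)x; the wedge Ps − Pb = 40 gives 46/9 + (2/9)x − (2130/7 - (2/7)x) = 40, so x' = 667.75.
Then Pb = 2130/7 − (2/7)·667.75 = 113.5 and Ps = 46/9 + (2/9)·667.75 = 153.5.
Government outlay = subsidy × quantity = 40 × 667.75 = 26710.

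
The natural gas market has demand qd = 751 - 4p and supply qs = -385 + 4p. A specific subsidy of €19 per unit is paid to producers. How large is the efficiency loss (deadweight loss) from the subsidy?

Deadweight loss = €361

Pre-subsidy: 751 - 4p = -385 + 4p gives p* = 142, q* = 183.
With the subsidy, sellers receive ps = pb + 19 for each unit, where pb is the price buyers pay.
Supply in terms of pb becomes qs = -385 + 4(pb + 19) = -309 + 4pb. Setting this equal to demand: 751 - 4pb = -309 + 4pb, so pb = 132.5.
Sellers receive ps = 132.5 + 19 = 151.5; q' = 751 − 4·132.5 = 221.
The subsidy expands output by 221 − 183 = 38 past the efficient level; on those units the gap between marginal cost and willingness to pay runs from 0 up to 19.
DWL = ½ × 19 × 38 = 361.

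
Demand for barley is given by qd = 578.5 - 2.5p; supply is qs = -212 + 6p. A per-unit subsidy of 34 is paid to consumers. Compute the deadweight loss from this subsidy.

Deadweight loss = 1020

Pre-subsidy: 578.5 - 2.5p = -212 + 6p gives p* = 93, q* = 346.
With the rebate, buyers effectively pay pb = ps − 34, where ps is the price sellers receive.
Demand in terms of ps becomes qd = 578.5 − 2.5(ps − 34) = 663.5 - 2.5ps. Setting this equal to supply: 663.5 - 2.5ps = -212 + 6ps, so ps = 103.
Buyers pay pb = 103 − 34 = 69; q' = -212 + 6·103 = 406.
The subsidy expands output by 406 − 346 = 60 past the efficient level; on those units the gap between marginal cost and willingness to pay runs from 0 up to 34.
DWL = ½ × 34 × 60 = 1020.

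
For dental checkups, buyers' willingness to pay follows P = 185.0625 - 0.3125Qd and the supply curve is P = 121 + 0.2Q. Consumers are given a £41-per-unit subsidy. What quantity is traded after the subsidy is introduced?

Q' = 205

Pre-subsidy: 185.0625 - 0.3125Q = 121 + 0.2Q gives Q* = 125 and P* = 146.
With the rebate, buyers effectively pay Pb = Ps − 41, where Ps is the price sellers receive.
On the curves, Pb = 185.0625 - 0.3125Q and Ps = 121 + 0.2Q; the wedge Ps − Pb = 41 gives 121 + 0.2Q − (185.0625 - 0.3125Q) = 41, so Q' = 205.
Then Pb = 185.0625 − 0.3125·205 = 121 and Ps = 121 + 0.2·205 = 162.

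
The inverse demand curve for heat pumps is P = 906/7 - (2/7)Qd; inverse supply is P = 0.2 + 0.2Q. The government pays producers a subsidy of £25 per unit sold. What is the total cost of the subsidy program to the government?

Government cost = 134950/17

Pre-subsidy: 906/7 - (2/7)Q = 0.2 + 0.2Q gives Q* = 4523/17 and P* = 908/17.
With the subsidy, sellers receive Ps = Pb + 25 for each unit, where Pb is the price buyers pay.
On the curves, Pb = 906/7 - (2/7)Q and Ps = 0.2 + 0.2Q; the wedge Ps − Pb = 25 gives 0.2 + 0.2Q − (906/7 - (2/7)Q) = 25, so Q' = 5398/17.
Then Pb = 906/7 − (2/7)·(5398/17) = 658/17 and Ps = 0.2 + 0.2·(5398/17) = 1083/17.
Government outlay = subsidy × quantity = 25 × 5398/17 = 134950/17.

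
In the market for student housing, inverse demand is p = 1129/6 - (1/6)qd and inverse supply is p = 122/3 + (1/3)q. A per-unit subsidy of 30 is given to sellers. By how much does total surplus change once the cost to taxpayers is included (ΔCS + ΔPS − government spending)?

Net change in total surplus = -900

Pre-subsidy: 1129/6 - (1/6)q = 122/3 + (1/3)q gives q* = 295 and p* = 139.
With the subsidy, sellers receive ps = pb + 30 for each unit, where pb is the price buyers pay.
On the curves, pb = 1129/6 - (1/6)q and ps = 122/3 + (1/3)q; the wedge ps − pb = 30 gives 122/3 + (1/3)q − (1129/6 - (1/6)q) = 30, so q' = 355.
Then pb = 1129/6 − (1/6)·355 = 129 and ps = 122/3 + (1/3)·355 = 159.
ΔCS = ½(295 + 355)(139 − 129) = 3250; ΔPS = ½(295 + 355)(159 − 139) = 6500.
Government spending = 30 × 355 = 10650.
Net change = 3250 + 6500 − 10650 = -900. The loss equals the DWL triangle ½·30·60.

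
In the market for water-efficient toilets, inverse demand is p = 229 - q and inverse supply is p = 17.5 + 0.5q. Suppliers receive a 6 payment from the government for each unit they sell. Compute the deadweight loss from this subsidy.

Pre-subsidy: 229 - q = 17.5 + 0.5q gives q* = 141 and p* = 88.
With the subsidy, sellers receive ps = pb + 6 for each unit, where pb is the price buyers pay.
On the curves, pb = 229 - q and ps = 17.5 + 0.5q; the wedge ps − pb = 6 gives 17.5 + 0.5q − (229 - q) = 6, so q' = 145.
Then pb = 229 − 1·145 = 84 and ps = 17.5 + 0.5·145 = 90.
The subsidy expands output by 145 − 141 = 4 past the efficient level; on those units the gap between marginal cost and willingness to pay runs from 0 up to 6.
DWL = ½ × 6 × 4 = 12.

Deadweight loss = 12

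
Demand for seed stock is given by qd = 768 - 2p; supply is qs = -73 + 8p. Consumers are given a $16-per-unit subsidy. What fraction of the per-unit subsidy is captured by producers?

Producer share = 0.2

Pre-subsidy: 768 - 2p = -73 + 8p gives p* = 84.1, q* = 599.8.
With the rebate, buyers effectively pay pb = ps − 16, where ps is the price sellers receive.
Demand in terms of ps becomes qd = 768 − 2(ps − 16) = 800 - 2ps. Setting this equal to supply: 800 - 2ps = -73 + 8ps, so ps = 87.3.
Buyers pay pb = 87.3 − 16 = 71.3; q' = -73 + 8·87.3 = 625.4.
Buyers' price falls by p* − pb = 84.1 − 71.3 = 12.8; sellers' price rises by ps − p* = 87.3 − 84.1 = 3.2.
So producers capture 3.2/16 = 0.2 of each unit of subsidy.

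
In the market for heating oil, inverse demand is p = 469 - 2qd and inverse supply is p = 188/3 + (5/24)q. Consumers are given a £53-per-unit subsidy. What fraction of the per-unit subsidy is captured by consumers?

Pre-subsidy: 469 - 2q = 188/3 + (5/24)q gives q* = 184 and p* = 101.
With the rebate, buyers effectively pay pb = ps − 53, where ps is the price sellers receive.
On the curves, pb = 469 - 2q and ps = 188/3 + (5/24)q; the wedge ps − pb = 53 gives 188/3 + (5/24)q − (469 - 2q) = 53, so q' = 208.
Then pb = 469 − 2·208 = 53 and ps = 188/3 + (5/24)·208 = 106.
Buyers' price falls by p* − pb = 101 − 53 = 48; sellers' price rises by ps − p* = 106 − 101 = 5.
So consumers capture 48/53 = 48/53 of each unit of subsidy.

Consumer share = 48/53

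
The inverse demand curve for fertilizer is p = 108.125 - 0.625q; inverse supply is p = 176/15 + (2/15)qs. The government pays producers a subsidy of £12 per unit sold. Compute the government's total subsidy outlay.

Pre-subsidy: 108.125 - 0.625q = 176/15 + (2/15)q gives q* = 11567/91 and p* = 2610/91.
With the subsidy, sellers receive ps = pb + 12 for each unit, where pb is the price buyers pay.
On the curves, pb = 108.125 - 0.625q and ps = 176/15 + (2/15)q; the wedge ps − pb = 12 gives 176/15 + (2/15)q − (108.125 - 0.625q) = 12, so q' = 13007/91.
Then pb = 108.125 − 0.625·(13007/91) = 1710/91 and ps = 176/15 + (2/15)·(13007/91) = 2802/91.
Government outlay = subsidy × quantity = 12 × 13007/91 = 156084/91.

Government cost = 156084/91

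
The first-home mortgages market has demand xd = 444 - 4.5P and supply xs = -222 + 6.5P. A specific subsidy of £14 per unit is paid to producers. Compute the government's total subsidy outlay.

Government cost = 32151/11

Pre-subsidy: 444 - 4.5P = -222 + 6.5P gives P* = 666/11, x* = 1887/11.
With the subsidy, sellers receive Ps = Pb + 14 for each unit, where Pb is the price buyers pay.
Supply in terms of Pb becomes xs = -222 + 6.5(Pb + 14) = -131 + 6.5Pb. Setting this equal to demand: 444 - 4.5Pb = -131 + 6.5Pb, so Pb = 575/11.
Sellers receive Ps = 575/11 + 14 = 729/11; x' = 444 − 4.5·(575/11) = 4593/22.
Government outlay = subsidy × quantity = 14 × 4593/22 = 32151/11.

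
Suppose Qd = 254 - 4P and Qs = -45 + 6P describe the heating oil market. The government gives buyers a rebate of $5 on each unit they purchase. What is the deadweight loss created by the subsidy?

Pre-subsidy: 254 - 4P = -45 + 6P gives P* = 29.9, Q* = 134.4.
With the rebate, buyers effectively pay Pb = Ps − 5, where Ps is the price sellers receive.
Demand in terms of Ps becomes Qd = 254 − 4(Ps − 5) = 274 - 4Ps. Setting this equal to supply: 274 - 4Ps = -45 + 6Ps, so Ps = 31.9.
Buyers pay Pb = 31.9 − 5 = 26.9; Q' = -45 + 6·31.9 = 146.4.
The subsidy expands output by 146.4 − 134.4 = 12 past the efficient level; on those units the gap between marginal cost and willingness to pay runs from 0 up to 5.
DWL = ½ × 5 × 12 = 30.

Deadweight loss = $30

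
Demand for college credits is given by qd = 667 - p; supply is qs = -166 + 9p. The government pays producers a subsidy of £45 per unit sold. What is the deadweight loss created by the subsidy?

Deadweight loss = £911.25

Pre-subsidy: 667 - p = -166 + 9p gives p* = 83.3, q* = 583.7.
With the subsidy, sellers receive ps = pb + 45 for each unit, where pb is the price buyers pay.
Supply in terms of pb becomes qs = -166 + 9(pb + 45) = 239 + 9pb. Setting this equal to demand: 667 - pb = 239 + 9pb, so pb = 42.8.
Sellers receive ps = 42.8 + 45 = 87.8; q' = 667 − 1·42.8 = 624.2.
The subsidy expands output by 624.2 − 583.7 = 40.5 past the efficient level; on those units the gap between marginal cost and willingness to pay runs from 0 up to 45.
DWL = ½ × 45 × 40.5 = 911.25.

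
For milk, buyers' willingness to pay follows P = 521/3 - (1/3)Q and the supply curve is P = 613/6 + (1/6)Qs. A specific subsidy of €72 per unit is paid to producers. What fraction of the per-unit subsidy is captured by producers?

Producer share = 1/3

Pre-subsidy: 521/3 - (1/3)Q = 613/6 + (1/6)Q gives Q* = 143 and P* = 126.
With the subsidy, sellers receive Ps = Pb + 72 for each unit, where Pb is the price buyers pay.
On the curves, Pb = 521/3 - (1/3)Q and Ps = 613/6 + (1/6)Q; the wedge Ps − Pb = 72 gives 613/6 + (1/6)Q − (521/3 - (1/3)Q) = 72, so Q' = 287.
Then Pb = 521/3 − (1/3)·287 = 78 and Ps = 613/6 + (1/6)·287 = 150.
Buyers' price falls by P* − Pb = 126 − 78 = 48; sellers' price rises by Ps − P* = 150 − 126 = 24.
So producers capture 24/72 = 1/3 of each unit of subsidy.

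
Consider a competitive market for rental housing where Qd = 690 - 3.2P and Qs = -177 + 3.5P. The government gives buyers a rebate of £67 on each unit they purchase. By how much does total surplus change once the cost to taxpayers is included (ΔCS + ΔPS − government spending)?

Net change in total surplus = -£3752

Pre-subsidy: 690 - 3.2P = -177 + 3.5P gives P* = 8670/67, Q* = 18486/67.
With the rebate, buyers effectively pay Pb = Ps − 67, where Ps is the price sellers receive.
Demand in terms of Ps becomes Qd = 690 − 3.2(Ps − 67) = 904.4 - 3.2Ps. Setting this equal to supply: 904.4 - 3.2Ps = -177 + 3.5Ps, so Ps = 10814/67.
Buyers pay Pb = 10814/67 − 67 = 6325/67; Q' = -177 + 3.5·(10814/67) = 25990/67.
ΔCS = ½(18486/67 + 25990/67)(8670/67 − 6325/67) = 778330/67; ΔPS = ½(18486/67 + 25990/67)(10814/67 − 8670/67) = 711616/67.
Government spending = 67 × 25990/67 = 25990.
Net change = 778330/67 + 711616/67 − 25990 = -3752. The loss equals the DWL triangle ½·67·112.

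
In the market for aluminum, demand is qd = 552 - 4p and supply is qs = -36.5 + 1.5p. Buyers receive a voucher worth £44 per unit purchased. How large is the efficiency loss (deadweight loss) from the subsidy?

Pre-subsidy: 552 - 4p = -36.5 + 1.5p gives p* = 107, q* = 124.
With the rebate, buyers effectively pay pb = ps − 44, where ps is the price sellers receive.
Demand in terms of ps becomes qd = 552 − 4(ps − 44) = 728 - 4ps. Setting this equal to supply: 728 - 4ps = -36.5 + 1.5ps, so ps = 139.
Buyers pay pb = 139 − 44 = 95; q' = -36.5 + 1.5·139 = 172.
The subsidy expands output by 172 − 124 = 48 past the efficient level; on those units the gap between marginal cost and willingness to pay runs from 0 up to 44.
DWL = ½ × 44 × 48 = 1056.

Deadweight loss = £1056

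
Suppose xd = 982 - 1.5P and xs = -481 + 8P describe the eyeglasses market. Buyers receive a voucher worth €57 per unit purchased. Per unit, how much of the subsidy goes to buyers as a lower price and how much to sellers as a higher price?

Buyers gain €48 per unit; sellers gain €9 per unit

Pre-subsidy: 982 - 1.5P = -481 + 8P gives P* = 154, x* = 751.
With the rebate, buyers effectively pay Pb = Ps − 57, where Ps is the price sellers receive.
Demand in terms of Ps becomes xd = 982 − 1.5(Ps − 57) = 1067.5 - 1.5Ps. Setting this equal to supply: 1067.5 - 1.5Ps = -481 + 8Ps, so Ps = 163.
Buyers pay Pb = 163 − 57 = 106; x' = -481 + 8·163 = 823.
Buyers' price falls by P* − Pb = 154 − 106 = 48; sellers' price rises by Ps − P* = 163 − 154 = 9.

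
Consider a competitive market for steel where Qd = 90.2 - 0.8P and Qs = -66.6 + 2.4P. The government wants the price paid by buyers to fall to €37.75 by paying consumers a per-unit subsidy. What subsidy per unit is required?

Required subsidy s = €15 per unit

At a buyer price of 37.75, quantity demanded is 90.2 − 0.8·37.75 = 60.
Sellers supply 60 only when they receive Ps with -66.6 + 2.4·Ps = 60, i.e. Ps = 52.75.
s = Ps − Pb = 52.75 − 37.75 = 15.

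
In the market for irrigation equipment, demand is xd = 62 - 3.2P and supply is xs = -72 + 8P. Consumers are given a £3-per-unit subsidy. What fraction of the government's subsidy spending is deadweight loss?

Pre-subsidy: 62 - 3.2P = -72 + 8P gives P* = 335/28, x* = 166/7.
With the rebate, buyers effectively pay Pb = Ps − 3, where Ps is the price sellers receive.
Demand in terms of Ps becomes xd = 62 − 3.2(Ps − 3) = 71.6 - 3.2Ps. Setting this equal to supply: 71.6 - 3.2Ps = -72 + 8Ps, so Ps = 359/28.
Buyers pay Pb = 359/28 − 3 = 275/28; x' = -72 + 8·(359/28) = 214/7.
ΔCS = ½(166/7 + 214/7)(335/28 − 275/28) = 2850/49; ΔPS = ½(166/7 + 214/7)(359/28 − 335/28) = 1140/49.
Government spending = 3 × 214/7 = 642/7.
DWL = ½ × 3 × (214/7 − 166/7) = 72/7; fraction = (72/7) / (642/7) = 12/107.

DWL / government spending = 12/107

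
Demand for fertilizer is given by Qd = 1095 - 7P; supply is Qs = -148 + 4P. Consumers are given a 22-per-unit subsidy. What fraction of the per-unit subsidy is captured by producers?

Producer share = 7/11

Pre-subsidy: 1095 - 7P = -148 + 4P gives P* = 113, Q* = 304.
With the rebate, buyers effectively pay Pb = Ps − 22, where Ps is the price sellers receive.
Demand in terms of Ps becomes Qd = 1095 − 7(Ps − 22) = 1249 - 7Ps. Setting this equal to supply: 1249 - 7Ps = -148 + 4Ps, so Ps = 127.
Buyers pay Pb = 127 − 22 = 105; Q' = -148 + 4·127 = 360.
Buyers' price falls by P* − Pb = 113 − 105 = 8; sellers' price rises by Ps − P* = 127 − 113 = 14.
So producers capture 14/22 = 7/11 of each unit of subsidy.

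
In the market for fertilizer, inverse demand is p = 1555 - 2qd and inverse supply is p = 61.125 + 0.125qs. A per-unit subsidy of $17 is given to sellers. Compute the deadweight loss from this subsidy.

Pre-subsidy: 1555 - 2q = 61.125 + 0.125q gives q* = 703 and p* = 149.
With the subsidy, sellers receive ps = pb + 17 for each unit, where pb is the price buyers pay.
On the curves, pb = 1555 - 2q and ps = 61.125 + 0.125q; the wedge ps − pb = 17 gives 61.125 + 0.125q − (1555 - 2q) = 17, so q' = 711.
Then pb = 1555 − 2·711 = 133 and ps = 61.125 + 0.125·711 = 150.
The subsidy expands output by 711 − 703 = 8 past the efficient level; on those units the gap between marginal cost and willingness to pay runs from 0 up to 17.
DWL = ½ × 17 × 8 = 68.

Deadweight loss = $68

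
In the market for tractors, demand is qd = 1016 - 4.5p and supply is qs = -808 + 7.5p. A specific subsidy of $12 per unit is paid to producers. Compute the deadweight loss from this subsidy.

Deadweight loss = $202.5

Pre-subsidy: 1016 - 4.5p = -808 + 7.5p gives p* = 152, q* = 332.
With the subsidy, sellers receive ps = pb + 12 for each unit, where pb is the price buyers pay.
Supply in terms of pb becomes qs = -808 + 7.5(pb + 12) = -718 + 7.5pb. Setting this equal to demand: 1016 - 4.5pb = -718 + 7.5pb, so pb = 144.5.
Sellers receive ps = 144.5 + 12 = 156.5; q' = 1016 − 4.5·144.5 = 365.75.
The subsidy expands output by 365.75 − 332 = 33.75 past the efficient level; on those units the gap between marginal cost and willingness to pay runs from 0 up to 12.
DWL = ½ × 12 × 33.75 = 202.5.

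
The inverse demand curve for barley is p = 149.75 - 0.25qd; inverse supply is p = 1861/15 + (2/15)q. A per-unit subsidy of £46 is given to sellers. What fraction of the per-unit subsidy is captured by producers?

Pre-subsidy: 149.75 - 0.25q = 1861/15 + (2/15)q gives q* = 67 and p* = 133.
With the subsidy, sellers receive ps = pb + 46 for each unit, where pb is the price buyers pay.
On the curves, pb = 149.75 - 0.25q and ps = 1861/15 + (2/15)q; the wedge ps − pb = 46 gives 1861/15 + (2/15)q − (149.75 - 0.25q) = 46, so q' = 187.
Then pb = 149.75 − 0.25·187 = 103 and ps = 1861/15 + (2/15)·187 = 149.
Buyers' price falls by p* − pb = 133 − 103 = 30; sellers' price rises by ps − p* = 149 − 133 = 16.
So producers capture 16/46 = 8/23 of each unit of subsidy.

Producer share = 8/23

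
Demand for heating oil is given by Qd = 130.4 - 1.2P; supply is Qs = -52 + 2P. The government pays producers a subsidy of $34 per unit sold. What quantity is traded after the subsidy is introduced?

Q' = 87.5

Pre-subsidy: 130.4 - 1.2P = -52 + 2P gives P* = 57, Q* = 62.
With the subsidy, sellers receive Ps = Pb + 34 for each unit, where Pb is the price buyers pay.
Supply in terms of Pb becomes Qs = -52 + 2(Pb + 34) = 16 + 2Pb. Setting this equal to demand: 130.4 - 1.2Pb = 16 + 2Pb, so Pb = 35.75.
Sellers receive Ps = 35.75 + 34 = 69.75; Q' = 130.4 − 1.2·35.75 = 87.5.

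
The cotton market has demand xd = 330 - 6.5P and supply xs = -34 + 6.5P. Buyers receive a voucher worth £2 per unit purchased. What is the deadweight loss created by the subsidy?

Pre-subsidy: 330 - 6.5P = -34 + 6.5P gives P* = 28, x* = 148.
With the rebate, buyers effectively pay Pb = Ps − 2, where Ps is the price sellers receive.
Demand in terms of Ps becomes xd = 330 − 6.5(Ps − 2) = 343 - 6.5Ps. Setting this equal to supply: 343 - 6.5Ps = -34 + 6.5Ps, so Ps = 29.
Buyers pay Pb = 29 − 2 = 27; x' = -34 + 6.5·29 = 154.5.
The subsidy expands output by 154.5 − 148 = 6.5 past the efficient level; on those units the gap between marginal cost and willingness to pay runs from 0 up to 2.
DWL = ½ × 2 × 6.5 = 6.5.

Deadweight loss = £6.5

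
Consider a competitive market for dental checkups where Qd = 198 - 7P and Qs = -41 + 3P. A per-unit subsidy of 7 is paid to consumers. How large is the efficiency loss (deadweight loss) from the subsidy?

Pre-subsidy: 198 - 7P = -41 + 3P gives P* = 23.9, Q* = 30.7.
With the rebate, buyers effectively pay Pb = Ps − 7, where Ps is the price sellers receive.
Demand in terms of Ps becomes Qd = 198 − 7(Ps − 7) = 247 - 7Ps. Setting this equal to supply: 247 - 7Ps = -41 + 3Ps, so Ps = 28.8.
Buyers pay Pb = 28.8 − 7 = 21.8; Q' = -41 + 3·28.8 = 45.4.
The subsidy expands output by 45.4 − 30.7 = 14.7 past the efficient level; on those units the gap between marginal cost and willingness to pay runs from 0 up to 7.
DWL = ½ × 7 × 14.7 = 51.45.

Deadweight loss = 51.45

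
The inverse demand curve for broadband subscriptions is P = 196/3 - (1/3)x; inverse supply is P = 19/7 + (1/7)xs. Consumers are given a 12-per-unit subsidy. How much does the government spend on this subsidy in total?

Pre-subsidy: 196/3 - (1/3)x = 19/7 + (1/7)x gives x* = 131.5 and P* = 21.5.
With the rebate, buyers effectively pay Pb = Ps − 12, where Ps is the price sellers receive.
On the curves, Pb = 196/3 - (1/3)x and Ps = 19/7 + (1/7)x; the wedge Ps − Pb = 12 gives 19/7 + (1/7)x − (196/3 - (1/3)x) = 12, so x' = 156.7.
Then Pb = 196/3 − (1/3)·156.7 = 13.1 and Ps = 19/7 + (1/7)·156.7 = 25.1.
Government outlay = subsidy × quantity = 12 × 156.7 = 1880.4.

Government cost = 1880.4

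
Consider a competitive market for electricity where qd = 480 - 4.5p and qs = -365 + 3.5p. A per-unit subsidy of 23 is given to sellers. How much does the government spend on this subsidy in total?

Government cost = 1149.28125

Pre-subsidy: 480 - 4.5p = -365 + 3.5p gives p* = 105.625, q* = 4.6875.
With the subsidy, sellers receive ps = pb + 23 for each unit, where pb is the price buyers pay.
Supply in terms of pb becomes qs = -365 + 3.5(pb + 23) = -284.5 + 3.5pb. Setting this equal to demand: 480 - 4.5pb = -284.5 + 3.5pb, so pb = 95.5625.
Sellers receive ps = 95.5625 + 23 = 118.5625; q' = 480 − 4.5·95.5625 = 49.96875.
Government outlay = subsidy × quantity = 23 × 49.96875 = 1149.28125.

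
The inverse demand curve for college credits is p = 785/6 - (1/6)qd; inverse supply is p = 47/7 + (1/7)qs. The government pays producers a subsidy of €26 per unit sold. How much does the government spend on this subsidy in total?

Government cost = €12610

Pre-subsidy: 785/6 - (1/6)q = 47/7 + (1/7)q gives q* = 401 and p* = 64.
With the subsidy, sellers receive ps = pb + 26 for each unit, where pb is the price buyers pay.
On the curves, pb = 785/6 - (1/6)q and ps = 47/7 + (1/7)q; the wedge ps − pb = 26 gives 47/7 + (1/7)q − (785/6 - (1/6)q) = 26, so q' = 485.
Then pb = 785/6 − (1/6)·485 = 50 and ps = 47/7 + (1/7)·485 = 76.
Government outlay = subsidy × quantity = 26 × 485 = 12610.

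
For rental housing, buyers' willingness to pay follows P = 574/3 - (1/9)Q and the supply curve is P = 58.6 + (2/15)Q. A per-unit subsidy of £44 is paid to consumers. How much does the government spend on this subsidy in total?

Pre-subsidy: 574/3 - (1/9)Q = 58.6 + (2/15)Q gives Q* = 543 and P* = 131.
With the rebate, buyers effectively pay Pb = Ps − 44, where Ps is the price sellers receive.
On the curves, Pb = 574/3 - (1/9)Q and Ps = 58.6 + (2/15)Q; the wedge Ps − Pb = 44 gives 58.6 + (2/15)Q − (574/3 - (1/9)Q) = 44, so Q' = 723.
Then Pb = 574/3 − (1/9)·723 = 111 and Ps = 58.6 + (2/15)·723 = 155.
Government outlay = subsidy × quantity = 44 × 723 = 31812.

Government cost = £31812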